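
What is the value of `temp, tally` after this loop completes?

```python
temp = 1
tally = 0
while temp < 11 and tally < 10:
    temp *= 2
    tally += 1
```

Double until >= 11 or 10 iterations
`temp, tally` takes the values: (1, 0) → (2, 0) → (2, 1) → (4, 1) → (4, 2) → (8, 2) → (8, 3) → (16, 3) → (16, 4)

Answer: 16, 4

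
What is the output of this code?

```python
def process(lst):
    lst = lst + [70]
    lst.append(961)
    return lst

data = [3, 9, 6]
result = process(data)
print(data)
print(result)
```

Key concept: rebinding parameter vs mutation.
Step by step:
`data = [3, 9, 6]` → data = [3, 9, 6]
`result = process(data)` → result = [3, 9, 6, 70, 961]
`print(data)` → prints [3, 9, 6]
`print(result)` → prints [3, 9, 6, 70, 961]

Answer:
[3, 9, 6]
[3, 9, 6, 70, 961]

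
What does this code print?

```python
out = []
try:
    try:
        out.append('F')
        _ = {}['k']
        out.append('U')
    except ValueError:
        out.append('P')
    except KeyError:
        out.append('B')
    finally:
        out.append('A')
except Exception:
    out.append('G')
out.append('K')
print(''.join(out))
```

Execution trace: 'F' (inner try body) → 'B' (inner except KeyError) → 'A' (inner finally) → 'K' (after the try/except). Output: FBAK

Answer: FBAK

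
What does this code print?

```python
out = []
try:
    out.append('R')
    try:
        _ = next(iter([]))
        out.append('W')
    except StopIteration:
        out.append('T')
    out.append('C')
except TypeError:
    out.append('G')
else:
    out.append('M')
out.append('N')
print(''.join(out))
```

Execution trace: 'R' (try body) → 'T' (inner except StopIteration) → 'C' (try body, no exception) → 'M' (else) → 'N' (after the try/except). Output: RTCMN

Answer: RTCMN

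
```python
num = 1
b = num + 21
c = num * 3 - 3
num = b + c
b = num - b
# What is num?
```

Trace:
`num = 1` → num = 1
`b = num + 21` → b = 22
`c = num * 3 - 3` → c = 0
`num = b + c` → num = 22
`b = num - b` → b = 0
So num = 22

Answer: 22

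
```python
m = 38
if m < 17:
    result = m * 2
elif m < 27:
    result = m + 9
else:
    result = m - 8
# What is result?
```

Trace:
`m = 38` → m = 38
`if m < 17: ...` → m < 17 is False, m < 27 is False, take else branch → result = 30
So result = 30

Answer: 30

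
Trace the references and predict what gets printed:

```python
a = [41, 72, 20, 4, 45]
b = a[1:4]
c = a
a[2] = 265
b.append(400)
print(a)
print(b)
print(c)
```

Key concept: slice vs alias.
Step by step:
`a = [41, 72, 20, 4, 45]` → a = [41, 72, 20, 4, 45]
`b = a[1:4]` → b = [72, 20, 4]
`c = a` → c = [41, 72, 20, 4, 45] (same object as a)
`a[2] = 265` → a = [41, 72, 265, 4, 45] (same object as c); c = [41, 72, 265, 4, 45] (same object as a)
`b.append(400)` → b = [72, 20, 4, 400]
`print(a)` → prints [41, 72, 265, 4, 45]
`print(b)` → prints [72, 20, 4, 400]
`print(c)` → prints [41, 72, 265, 4, 45]

Answer:
[41, 72, 265, 4, 45]
[72, 20, 4, 400]
[41, 72, 265, 4, 45]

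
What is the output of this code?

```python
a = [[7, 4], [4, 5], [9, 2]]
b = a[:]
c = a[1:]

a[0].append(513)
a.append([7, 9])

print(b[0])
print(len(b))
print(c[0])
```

Key concept: slice with nested mutation.
Step by step:
`a = [[7, 4], [4, 5], [9, 2]]` → a = [[7, 4], [4, 5], [9, 2]]
`b = a[:]` → b = [[7, 4], [4, 5], [9, 2]]
`c = a[1:]` → c = [[4, 5], [9, 2]]
`a[0].append(513)` → a = [[7, 4, 513], [4, 5], [9, 2]]; b = [[7, 4, 513], [4, 5], [9, 2]]
`a.append([7, 9])` → a = [[7, 4, 513], [4, 5], [9, 2], [7, 9]]
`print(b[0])` → prints [7, 4, 513]
`print(len(b))` → prints 3
`print(c[0])` → prints [4, 5]

Answer:
[7, 4, 513]
3
[4, 5]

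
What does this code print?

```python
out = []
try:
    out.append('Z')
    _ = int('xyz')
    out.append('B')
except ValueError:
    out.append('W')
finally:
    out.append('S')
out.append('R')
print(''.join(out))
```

Execution trace: 'Z' (try body) → 'W' (except ValueError) → 'S' (finally) → 'R' (after the try/except). Output: ZWSR

Answer: ZWSR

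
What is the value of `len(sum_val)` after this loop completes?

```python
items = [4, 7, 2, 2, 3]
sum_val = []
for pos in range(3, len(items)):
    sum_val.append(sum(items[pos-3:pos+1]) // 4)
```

Number of 4-element averages
`sum_val` takes the values: [] → [3] → [3, 3]
So `len(sum_val)` = 2

Answer: 2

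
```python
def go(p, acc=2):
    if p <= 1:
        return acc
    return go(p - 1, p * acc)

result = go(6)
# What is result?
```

Accumulator trace (n, acc): (6, 2) -> (5, 12) -> (4, 60) -> (3, 240) -> (2, 720) -> (1, 1440) -> return 1440

Answer: 1440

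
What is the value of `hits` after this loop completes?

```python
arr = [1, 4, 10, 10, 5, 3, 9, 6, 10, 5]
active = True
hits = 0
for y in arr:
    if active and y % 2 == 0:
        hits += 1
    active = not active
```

Count even values at even positions
`hits` takes the values: 0 → 1 → 2

Answer: 2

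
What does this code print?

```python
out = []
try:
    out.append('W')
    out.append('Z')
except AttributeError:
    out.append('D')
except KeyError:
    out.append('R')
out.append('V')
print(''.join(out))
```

Execution trace: 'W' (try body) → 'Z' (try body, no exception) → 'V' (after the try/except). Output: WZV

Answer: WZV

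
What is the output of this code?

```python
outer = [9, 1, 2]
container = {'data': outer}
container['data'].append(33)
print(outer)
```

Key concept: dict holds reference to list.
Step by step:
`outer = [9, 1, 2]` → outer = [9, 1, 2]
`container = {'data': outer}` → container = {'data': [9, 1, 2]}
`container['data'].append(33)` → outer = [9, 1, 2, 33]; container = {'data': [9, 1, 2, 33]}
`print(outer)` → prints [9, 1, 2, 33]

Answer: [9, 1, 2, 33]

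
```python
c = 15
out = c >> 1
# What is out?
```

Trace:
`c = 15` → c = 15
`out = c >> 1` → out = 7
So out = 7

Answer: 7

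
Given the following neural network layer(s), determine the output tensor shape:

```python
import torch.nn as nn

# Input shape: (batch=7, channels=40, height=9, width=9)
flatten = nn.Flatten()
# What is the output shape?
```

Input: (7, 40, 9, 9) -> Output: (7, 3240)

Answer: (7, 3240)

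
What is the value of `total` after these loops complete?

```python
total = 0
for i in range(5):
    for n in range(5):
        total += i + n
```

Sum of all i+n for i,n in 5x5
`total` takes the values: 0 → 1 → 3 → 6 → 10 → 11 → 13 → 16 → 20 → 25 → 27 → 30 → 34 → 39 → 45 → 48 → 52 → 57 → 63 → 70 → 74 → 79 → 85 → 92 → 100

Answer: 100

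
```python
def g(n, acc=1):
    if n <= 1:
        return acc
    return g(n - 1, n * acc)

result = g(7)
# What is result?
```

Accumulator trace (n, acc): (7, 1) -> (6, 7) -> (5, 42) -> (4, 210) -> (3, 840) -> (2, 2520) -> (1, 5040) -> return 5040

Answer: 5040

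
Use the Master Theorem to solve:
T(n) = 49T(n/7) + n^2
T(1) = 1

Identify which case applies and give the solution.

a=49, b=7, f(n)=n^2. log_7(49) = 2. Since c=2 = 2, Case 2 applies: T(n) = Θ(n^log_b(a) · log n) = O(n^2 log n).

Answer: O(n^2 log n) - Case 2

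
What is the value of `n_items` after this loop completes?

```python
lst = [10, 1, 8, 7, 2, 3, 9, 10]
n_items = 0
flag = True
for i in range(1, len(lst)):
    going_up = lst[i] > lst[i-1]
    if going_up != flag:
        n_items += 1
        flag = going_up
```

Count direction changes in [10, 1, 8, 7, 2, 3, 9, 10]
`n_items` takes the values: 0 → 1 → 2 → 3 → 4

Answer: 4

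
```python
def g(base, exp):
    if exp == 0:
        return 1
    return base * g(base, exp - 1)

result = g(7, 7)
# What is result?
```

g(7, 7) = 7 * 7 * 7 * 7 * 7 * 7 * 7 = 823543

Answer: 823543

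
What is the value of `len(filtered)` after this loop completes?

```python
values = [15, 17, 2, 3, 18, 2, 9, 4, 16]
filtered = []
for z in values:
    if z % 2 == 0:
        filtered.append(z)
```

Count even numbers in [15, 17, 2, 3, 18, 2, 9, 4, 16]
`filtered` takes the values: [] → [2] → [2, 18] → [2, 18, 2] → [2, 18, 2, 4] → [2, 18, 2, 4, 16]
So `len(filtered)` = 5

Answer: 5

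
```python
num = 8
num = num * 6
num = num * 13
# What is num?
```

Trace:
`num = 8` → num = 8
`num = num * 6` → num = 48
`num = num * 13` → num = 624
So num = 624

Answer: 624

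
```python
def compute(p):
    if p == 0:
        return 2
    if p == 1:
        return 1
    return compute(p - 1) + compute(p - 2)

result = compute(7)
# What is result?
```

Build up from base cases: compute(0)=2, compute(1)=1, compute(2)=3, compute(3)=4, compute(4)=7, compute(5)=11, compute(6)=18, ..., compute(7)=29

Answer: 29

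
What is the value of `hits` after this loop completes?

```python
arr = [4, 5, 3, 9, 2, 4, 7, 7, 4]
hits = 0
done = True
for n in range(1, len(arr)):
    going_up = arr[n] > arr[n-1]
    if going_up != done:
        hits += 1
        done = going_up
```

Count direction changes in [4, 5, 3, 9, 2, 4, 7, 7, 4]
`hits` takes the values: 0 → 1 → 2 → 3 → 4 → 5

Answer: 5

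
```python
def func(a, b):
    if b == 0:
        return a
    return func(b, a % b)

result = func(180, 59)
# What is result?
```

func(180, 59) -> func(59, 3) -> func(3, 2) -> func(2, 1) -> func(1, 0) -> 1

Answer: 1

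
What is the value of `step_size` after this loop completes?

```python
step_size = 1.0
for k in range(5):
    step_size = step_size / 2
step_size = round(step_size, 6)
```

Halving LR 5 times: 1 / 2^5
`step_size` takes the values: 1.0 → 0.5 → 0.25 → 0.125 → 0.0625 → 0.03125

Answer: 0.03125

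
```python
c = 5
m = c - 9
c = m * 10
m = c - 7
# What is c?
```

Trace:
`c = 5` → c = 5
`m = c - 9` → m = -4
`c = m * 10` → c = -40
`m = c - 7` → m = -47
So c = -40

Answer: -40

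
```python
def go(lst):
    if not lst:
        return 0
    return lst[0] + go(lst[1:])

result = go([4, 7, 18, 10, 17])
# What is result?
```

4 + 7 + 18 + 10 + 17 + 0 = 56

Answer: 56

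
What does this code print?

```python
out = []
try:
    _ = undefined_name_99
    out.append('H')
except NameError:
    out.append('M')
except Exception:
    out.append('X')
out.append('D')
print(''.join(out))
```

Execution trace: 'M' (except NameError) → 'D' (after the try/except). Output: MD

Answer: MD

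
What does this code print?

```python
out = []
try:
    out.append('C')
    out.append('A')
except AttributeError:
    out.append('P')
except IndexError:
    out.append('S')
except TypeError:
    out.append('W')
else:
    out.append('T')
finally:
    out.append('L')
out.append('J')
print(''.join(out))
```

Execution trace: 'C' (try body) → 'A' (try body, no exception) → 'T' (else) → 'L' (finally) → 'J' (after the try/except). Output: CATLJ

Answer: CATLJ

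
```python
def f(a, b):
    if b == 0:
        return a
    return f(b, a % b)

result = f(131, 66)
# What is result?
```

f(131, 66) -> f(66, 65) -> f(65, 1) -> f(1, 0) -> 1

Answer: 1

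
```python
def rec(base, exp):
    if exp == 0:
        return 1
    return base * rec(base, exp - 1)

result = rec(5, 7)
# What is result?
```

rec(5, 7) = 5 * 5 * 5 * 5 * 5 * 5 * 5 = 78125

Answer: 78125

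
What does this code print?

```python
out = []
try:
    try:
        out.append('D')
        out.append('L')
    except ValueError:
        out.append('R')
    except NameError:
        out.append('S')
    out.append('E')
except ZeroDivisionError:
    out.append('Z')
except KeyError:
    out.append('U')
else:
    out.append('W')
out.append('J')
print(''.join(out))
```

Execution trace: 'D' (inner try body) → 'L' (inner try body, no exception) → 'E' (try body, no exception) → 'W' (else) → 'J' (after the try/except). Output: DLEWJ

Answer: DLEWJ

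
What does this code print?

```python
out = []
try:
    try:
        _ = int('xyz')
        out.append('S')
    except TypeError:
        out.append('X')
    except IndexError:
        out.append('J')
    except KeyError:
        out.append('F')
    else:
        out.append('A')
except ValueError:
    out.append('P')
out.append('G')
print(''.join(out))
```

Execution trace: 'P' (outer except ValueError) → 'G' (after the try/except). Output: PG

Answer: PG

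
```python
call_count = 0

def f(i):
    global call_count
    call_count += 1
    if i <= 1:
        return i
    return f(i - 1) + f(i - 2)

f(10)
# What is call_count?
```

Calls(i) = 1 + Calls(i-1) + Calls(i-2); Calls(0)=Calls(1)=1. For i=10 this gives 177.

Answer: 177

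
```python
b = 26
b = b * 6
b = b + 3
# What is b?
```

Trace:
`b = 26` → b = 26
`b = b * 6` → b = 156
`b = b + 3` → b = 159
So b = 159

Answer: 159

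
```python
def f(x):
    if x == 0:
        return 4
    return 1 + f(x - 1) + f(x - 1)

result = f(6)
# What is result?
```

f(x) = 1 + 2·f(x-1), f(0)=4. Closed form: (4+1)·2^6 - 1 = 319.

Answer: 319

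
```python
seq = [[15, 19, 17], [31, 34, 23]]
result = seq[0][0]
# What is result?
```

Trace:
`seq = [[15, 19, 17], [31, 34, 23]]` → seq = [[15, 19, 17], [31, 34, 23]]
`result = seq[0][0]` → result = 15
So result = 15

Answer: 15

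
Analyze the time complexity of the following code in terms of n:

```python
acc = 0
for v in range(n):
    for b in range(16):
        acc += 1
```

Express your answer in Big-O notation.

Each loop level contributes: n × 1. Multiplying the contributions gives O(n).

Answer: O(n)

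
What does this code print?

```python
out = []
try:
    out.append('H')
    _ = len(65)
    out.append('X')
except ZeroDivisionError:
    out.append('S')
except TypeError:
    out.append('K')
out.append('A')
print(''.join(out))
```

Execution trace: 'H' (try body) → 'K' (except TypeError) → 'A' (after the try/except). Output: HKA

Answer: HKA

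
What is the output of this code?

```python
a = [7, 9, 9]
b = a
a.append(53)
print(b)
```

Key concept: basic list aliasing.
Step by step:
`a = [7, 9, 9]` → a = [7, 9, 9]
`b = a` → b = [7, 9, 9] (same object as a)
`a.append(53)` → a = [7, 9, 9, 53] (same object as b); b = [7, 9, 9, 53] (same object as a)
`print(b)` → prints [7, 9, 9, 53]

Answer: [7, 9, 9, 53]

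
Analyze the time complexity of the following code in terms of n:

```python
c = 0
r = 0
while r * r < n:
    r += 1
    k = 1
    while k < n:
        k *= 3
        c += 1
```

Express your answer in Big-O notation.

Each loop level contributes: √n × log n. Multiplying the contributions gives O(√n log n).

Answer: O(√n log n)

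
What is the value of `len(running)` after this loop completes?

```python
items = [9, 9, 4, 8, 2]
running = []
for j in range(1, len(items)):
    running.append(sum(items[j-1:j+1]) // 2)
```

Number of 2-element averages
`running` takes the values: [] → [9] → [9, 6] → [9, 6, 6] → [9, 6, 6, 5]
So `len(running)` = 4

Answer: 4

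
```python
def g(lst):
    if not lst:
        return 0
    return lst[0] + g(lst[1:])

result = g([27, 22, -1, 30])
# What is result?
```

27 + 22 + (-1) + 30 + 0 = 78

Answer: 78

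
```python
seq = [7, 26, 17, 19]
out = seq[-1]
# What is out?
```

Trace:
`seq = [7, 26, 17, 19]` → seq = [7, 26, 17, 19]
`out = seq[-1]` → out = 19
So out = 19

Answer: 19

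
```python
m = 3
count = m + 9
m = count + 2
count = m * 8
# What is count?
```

Trace:
`m = 3` → m = 3
`count = m + 9` → count = 12
`m = count + 2` → m = 14
`count = m * 8` → count = 112
So count = 112

Answer: 112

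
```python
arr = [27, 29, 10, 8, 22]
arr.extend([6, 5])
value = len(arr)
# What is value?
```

Trace:
`arr = [27, 29, 10, 8, 22]` → arr = [27, 29, 10, 8, 22]
`arr.extend([6, 5])` → arr = [27, 29, 10, 8, 22, 6, 5]
`value = len(arr)` → value = 7
So value = 7

Answer: 7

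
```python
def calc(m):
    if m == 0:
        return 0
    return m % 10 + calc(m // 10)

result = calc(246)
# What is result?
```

Sum of digits of 246: 6 + 4 + 2 = 12

Answer: 12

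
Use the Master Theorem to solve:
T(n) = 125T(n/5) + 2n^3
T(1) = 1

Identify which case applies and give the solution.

a=125, b=5, f(n)=2n^3. log_5(125) = 3. Since c=3 = 3, Case 2 applies: T(n) = Θ(n^log_b(a) · log n) = O(n^3 log n).

Answer: O(n^3 log n) - Case 2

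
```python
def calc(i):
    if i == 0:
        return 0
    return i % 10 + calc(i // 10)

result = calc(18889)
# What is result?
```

Sum of digits of 18889: 9 + 8 + 8 + 8 + 1 = 34

Answer: 34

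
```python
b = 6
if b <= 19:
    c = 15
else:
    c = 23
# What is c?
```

Trace:
`b = 6` → b = 6
`if b <= 19: ...` → b <= 19 is True → c = 15
So c = 15

Answer: 15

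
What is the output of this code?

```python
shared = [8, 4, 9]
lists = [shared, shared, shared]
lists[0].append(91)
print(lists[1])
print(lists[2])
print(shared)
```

Key concept: list of same reference.
Step by step:
`shared = [8, 4, 9]` → shared = [8, 4, 9]
`lists = [shared, shared, shared]` → lists = [[8, 4, 9], [8, 4, 9], [8, 4, 9]]
`lists[0].append(91)` → shared = [8, 4, 9, 91]; lists = [[8, 4, 9, 91], [8, 4, 9, 91], [8, 4, 9, 91]]
`print(lists[1])` → prints [8, 4, 9, 91]
`print(lists[2])` → prints [8, 4, 9, 91]
`print(shared)` → prints [8, 4, 9, 91]

Answer:
[8, 4, 9, 91]
[8, 4, 9, 91]
[8, 4, 9, 91]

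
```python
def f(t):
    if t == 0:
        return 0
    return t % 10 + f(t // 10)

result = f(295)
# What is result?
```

Sum of digits of 295: 5 + 9 + 2 = 16

Answer: 16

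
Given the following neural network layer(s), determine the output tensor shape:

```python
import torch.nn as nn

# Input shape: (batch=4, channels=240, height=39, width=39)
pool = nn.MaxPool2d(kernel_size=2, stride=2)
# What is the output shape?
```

Input: (4, 240, 39, 39) -> Output: (4, 240, 19, 19)

Answer: (4, 240, 19, 19)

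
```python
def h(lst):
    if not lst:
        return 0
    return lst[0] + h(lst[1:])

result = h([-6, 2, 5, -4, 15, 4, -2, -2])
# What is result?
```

(-6) + 2 + 5 + (-4) + 15 + 4 + (-2) + (-2) + 0 = 12

Answer: 12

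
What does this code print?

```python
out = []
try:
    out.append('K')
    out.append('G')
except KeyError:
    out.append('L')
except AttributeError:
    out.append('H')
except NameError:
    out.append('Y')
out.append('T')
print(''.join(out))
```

Execution trace: 'K' (try body) → 'G' (try body, no exception) → 'T' (after the try/except). Output: KGT

Answer: KGT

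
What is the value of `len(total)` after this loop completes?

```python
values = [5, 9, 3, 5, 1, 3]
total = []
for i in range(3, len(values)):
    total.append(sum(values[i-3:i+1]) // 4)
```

Number of 4-element averages
`total` takes the values: [] → [5] → [5, 4] → [5, 4, 3]
So `len(total)` = 3

Answer: 3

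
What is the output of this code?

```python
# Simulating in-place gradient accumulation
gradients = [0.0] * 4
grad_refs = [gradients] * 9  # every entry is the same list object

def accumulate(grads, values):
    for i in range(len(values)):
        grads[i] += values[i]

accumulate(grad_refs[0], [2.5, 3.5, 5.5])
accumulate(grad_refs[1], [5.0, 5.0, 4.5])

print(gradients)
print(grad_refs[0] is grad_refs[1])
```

Key concept: gradient accumulation aliasing.
Step by step:
`gradients = [0.0] * 4` → gradients = [0.0, 0.0, 0.0, 0.0]
`grad_refs = [gradients] * 9` → grad_refs = [[0.0, 0.0, 0.0, 0.0], [0.0, 0.0, 0.0, 0.0], [0.0, 0.0, 0.0, 0.0], [0.0, 0.0, 0.0, 0.0], [0.0, 0.0, 0.0, 0.0], [0.0, 0.0, 0.0, 0.0], [0.0, 0.0, 0.0, 0.0], [0.0, 0.0, 0.0, 0.0], [0.0, 0.0, 0.0, 0.0]]
`accumulate(grad_refs[0], [2.5, 3.5, 5.5])` → gradients = [2.5, 3.5, 5.5, 0.0]; grad_refs = [[2.5, 3.5, 5.5, 0.0], [2.5, 3.5, 5.5, 0.0], [2.5, 3.5, 5.5, 0.0], [2.5, 3.5, 5.5, 0.0], [2.5, 3.5, 5.5, 0.0], [2.5, 3.5, 5.5, 0.0], [2.5, 3.5, 5.5, 0.0], [2.5, 3.5, 5.5, 0.0], [2.5, 3.5, 5.5, 0.0]]
`accumulate(grad_refs[1], [5.0, 5.0, 4.5])` → gradients = [7.5, 8.5, 10.0, 0.0]; grad_refs = [[7.5, 8.5, 10.0, 0.0], [7.5, 8.5, 10.0, 0.0], [7.5, 8.5, 10.0, 0.0], [7.5, 8.5, 10.0, 0.0], [7.5, 8.5, 10.0, 0.0], [7.5, 8.5, 10.0, 0.0], [7.5, 8.5, 10.0, 0.0], [7.5, 8.5, 10.0, 0.0], [7.5, 8.5, 10.0, 0.0]]
`print(gradients)` → prints [7.5, 8.5, 10.0, 0.0]
`print(grad_refs[0] is grad_refs[1])` → prints True

Answer:
[7.5, 8.5, 10.0, 0.0]
True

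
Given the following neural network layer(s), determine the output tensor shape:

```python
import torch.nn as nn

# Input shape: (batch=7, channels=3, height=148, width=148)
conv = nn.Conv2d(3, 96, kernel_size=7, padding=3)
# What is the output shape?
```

Input: (7, 3, 148, 148) -> Output: (7, 96, 148, 148)

Answer: (7, 96, 148, 148)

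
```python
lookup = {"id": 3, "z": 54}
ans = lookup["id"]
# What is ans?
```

Trace:
`lookup = {"id": 3, "z": 54}` → lookup = {'id': 3, 'z': 54}
`ans = lookup["id"]` → ans = 3
So ans = 3

Answer: 3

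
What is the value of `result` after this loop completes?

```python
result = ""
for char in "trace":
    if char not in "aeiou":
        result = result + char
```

Remove vowels from 'trace'
`result` takes the values: "" → "t" → "tr" → "trc"

Answer: "trc"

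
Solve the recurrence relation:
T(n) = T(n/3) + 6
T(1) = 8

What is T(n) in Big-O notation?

Each step divides n by 3 and adds 6. After log_3(n) steps we reach T(1)=8. So T(n) = 6·log_3(n) + 8 = O(log n).

Answer: O(log n)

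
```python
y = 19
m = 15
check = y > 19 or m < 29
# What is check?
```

Trace:
`y = 19` → y = 19
`m = 15` → m = 15
`check = y > 19 or m < 29` → check = True
So check = True

Answer: True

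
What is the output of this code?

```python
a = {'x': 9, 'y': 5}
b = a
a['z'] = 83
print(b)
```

Key concept: dict aliasing.
Step by step:
`a = {'x': 9, 'y': 5}` → a = {'x': 9, 'y': 5}
`b = a` → b = {'x': 9, 'y': 5} (same object as a)
`a['z'] = 83` → a = {'x': 9, 'y': 5, 'z': 83} (same object as b); b = {'x': 9, 'y': 5, 'z': 83} (same object as a)
`print(b)` → prints {'x': 9, 'y': 5, 'z': 83}

Answer: {'x': 9, 'y': 5, 'z': 83}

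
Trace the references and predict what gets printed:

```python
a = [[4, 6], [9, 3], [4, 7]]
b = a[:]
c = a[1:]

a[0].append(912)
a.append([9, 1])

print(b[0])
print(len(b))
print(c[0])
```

Key concept: slice with nested mutation.
Step by step:
`a = [[4, 6], [9, 3], [4, 7]]` → a = [[4, 6], [9, 3], [4, 7]]
`b = a[:]` → b = [[4, 6], [9, 3], [4, 7]]
`c = a[1:]` → c = [[9, 3], [4, 7]]
`a[0].append(912)` → a = [[4, 6, 912], [9, 3], [4, 7]]; b = [[4, 6, 912], [9, 3], [4, 7]]
`a.append([9, 1])` → a = [[4, 6, 912], [9, 3], [4, 7], [9, 1]]
`print(b[0])` → prints [4, 6, 912]
`print(len(b))` → prints 3
`print(c[0])` → prints [9, 3]

Answer:
[4, 6, 912]
3
[9, 3]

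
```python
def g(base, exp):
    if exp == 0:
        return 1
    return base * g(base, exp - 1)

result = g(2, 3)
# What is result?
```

g(2, 3) = 2 * 2 * 2 = 8

Answer: 8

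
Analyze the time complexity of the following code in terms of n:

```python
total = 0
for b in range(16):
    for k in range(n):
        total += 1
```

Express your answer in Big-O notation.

Each loop level contributes: 1 × n. Multiplying the contributions gives O(n).

Answer: O(n)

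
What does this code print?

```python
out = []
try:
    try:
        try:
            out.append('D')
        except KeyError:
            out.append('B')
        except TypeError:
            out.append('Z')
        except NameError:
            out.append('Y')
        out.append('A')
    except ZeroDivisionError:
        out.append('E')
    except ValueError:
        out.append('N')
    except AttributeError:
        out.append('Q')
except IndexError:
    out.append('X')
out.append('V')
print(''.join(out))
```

Execution trace: 'D' (inner try body, no exception) → 'A' (try body, no exception) → 'V' (after the try/except). Output: DAV

Answer: DAV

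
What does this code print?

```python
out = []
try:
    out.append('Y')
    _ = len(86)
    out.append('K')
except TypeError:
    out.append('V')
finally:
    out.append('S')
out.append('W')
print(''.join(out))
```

Execution trace: 'Y' (try body) → 'V' (except TypeError) → 'S' (finally) → 'W' (after the try/except). Output: YVSW

Answer: YVSW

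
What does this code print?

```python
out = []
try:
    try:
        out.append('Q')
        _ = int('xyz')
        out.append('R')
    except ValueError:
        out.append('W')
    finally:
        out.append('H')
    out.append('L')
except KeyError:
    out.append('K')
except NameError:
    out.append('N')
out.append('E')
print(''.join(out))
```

Execution trace: 'Q' (inner try body) → 'W' (inner except ValueError) → 'H' (inner finally) → 'L' (try body, no exception) → 'E' (after the try/except). Output: QWHLE

Answer: QWHLE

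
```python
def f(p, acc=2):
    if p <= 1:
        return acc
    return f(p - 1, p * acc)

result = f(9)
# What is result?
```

Accumulator trace (n, acc): (9, 2) -> (8, 18) -> (7, 144) -> (6, 1008) -> (5, 6048) -> (4, 30240) -> (3, 120960) -> (2, 362880) -> (1, 725760) -> return 725760

Answer: 725760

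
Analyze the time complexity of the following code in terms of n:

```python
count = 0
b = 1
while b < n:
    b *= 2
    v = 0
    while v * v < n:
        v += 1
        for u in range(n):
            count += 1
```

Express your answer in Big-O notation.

Each loop level contributes: log n × √n × n. Multiplying the contributions gives O(n√n log n).

Answer: O(n√n log n)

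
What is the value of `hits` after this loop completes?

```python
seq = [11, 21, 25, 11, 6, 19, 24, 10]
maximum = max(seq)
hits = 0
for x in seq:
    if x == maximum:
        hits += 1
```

Count of max value 25 in [11, 21, 25, 11, 6, 19, 24, 10]
`hits` takes the values: 0 → 1

Answer: 1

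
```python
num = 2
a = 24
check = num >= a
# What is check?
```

Trace:
`num = 2` → num = 2
`a = 24` → a = 24
`check = num >= a` → check = False
So check = False

Answer: False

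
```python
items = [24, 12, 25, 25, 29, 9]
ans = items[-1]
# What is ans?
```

Trace:
`items = [24, 12, 25, 25, 29, 9]` → items = [24, 12, 25, 25, 29, 9]
`ans = items[-1]` → ans = 9
So ans = 9

Answer: 9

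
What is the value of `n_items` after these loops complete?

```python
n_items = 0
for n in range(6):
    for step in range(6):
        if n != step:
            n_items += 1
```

6² - 6 (exclude diagonal)
`n_items` takes the values: 0 → 1 → 2 → 3 → 4 → 5 → 6 → 7 → 8 → 9 → 10 → 11 → 12 → 13 → 14 → 15 → 16 → 17 → 18 → 19 → 20 → 21 → 22 → 23 → 24 → 25 → 26 → 27 → 28 → 29 → 30

Answer: 30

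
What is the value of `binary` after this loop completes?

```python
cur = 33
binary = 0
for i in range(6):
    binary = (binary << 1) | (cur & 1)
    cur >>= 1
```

Reverse lowest 6 bits of 33
`binary` takes the values: 0 → 1 → 2 → 4 → 8 → 16 → 33

Answer: 33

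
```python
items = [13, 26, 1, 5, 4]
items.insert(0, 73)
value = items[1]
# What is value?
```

Trace:
`items = [13, 26, 1, 5, 4]` → items = [13, 26, 1, 5, 4]
`items.insert(0, 73)` → items = [73, 13, 26, 1, 5, 4]
`value = items[1]` → value = 13
So value = 13

Answer: 13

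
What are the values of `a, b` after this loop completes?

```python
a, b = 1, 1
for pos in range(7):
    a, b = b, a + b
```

Fibonacci: after 7 iterations
`a, b` takes the values: (1, 1) → (1, 2) → (2, 3) → (3, 5) → (5, 8) → (8, 13) → (13, 21) → (21, 34)

Answer: 21, 34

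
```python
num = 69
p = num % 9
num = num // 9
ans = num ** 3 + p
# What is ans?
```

Trace:
`num = 69` → num = 69
`p = num % 9` → p = 6
`num = num // 9` → num = 7
`ans = num ** 3 + p` → ans = 349
So ans = 349

Answer: 349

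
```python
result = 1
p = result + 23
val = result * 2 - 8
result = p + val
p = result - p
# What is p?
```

Trace:
`result = 1` → result = 1
`p = result + 23` → p = 24
`val = result * 2 - 8` → val = -6
`result = p + val` → result = 18
`p = result - p` → p = -6
So p = -6

Answer: -6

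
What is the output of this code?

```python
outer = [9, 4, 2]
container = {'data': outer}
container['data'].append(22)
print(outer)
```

Key concept: dict holds reference to list.
Step by step:
`outer = [9, 4, 2]` → outer = [9, 4, 2]
`container = {'data': outer}` → container = {'data': [9, 4, 2]}
`container['data'].append(22)` → outer = [9, 4, 2, 22]; container = {'data': [9, 4, 2, 22]}
`print(outer)` → prints [9, 4, 2, 22]

Answer: [9, 4, 2, 22]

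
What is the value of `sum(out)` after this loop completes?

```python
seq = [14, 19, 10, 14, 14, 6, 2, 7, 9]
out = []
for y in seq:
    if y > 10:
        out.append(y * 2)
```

Sum of doubled values > 10
`out` takes the values: [] → [28] → [28, 38] → [28, 38, 28] → [28, 38, 28, 28]
So `sum(out)` = 122

Answer: 122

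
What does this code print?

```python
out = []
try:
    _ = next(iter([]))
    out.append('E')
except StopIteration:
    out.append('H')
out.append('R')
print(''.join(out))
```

Execution trace: 'H' (except StopIteration) → 'R' (after the try/except). Output: HR

Answer: HR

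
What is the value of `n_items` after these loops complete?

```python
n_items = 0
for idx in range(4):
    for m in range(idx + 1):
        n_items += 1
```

Triangle: 1 + 2 + ... + 4
`n_items` takes the values: 0 → 1 → 2 → 3 → 4 → 5 → 6 → 7 → 8 → 9 → 10

Answer: 10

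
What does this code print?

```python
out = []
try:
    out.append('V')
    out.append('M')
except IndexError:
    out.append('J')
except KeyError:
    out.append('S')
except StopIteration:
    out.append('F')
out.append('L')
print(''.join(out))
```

Execution trace: 'V' (try body) → 'M' (try body, no exception) → 'L' (after the try/except). Output: VML

Answer: VML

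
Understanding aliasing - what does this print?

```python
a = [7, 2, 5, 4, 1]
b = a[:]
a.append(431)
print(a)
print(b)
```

Key concept: slice [:] creates copy.
Step by step:
`a = [7, 2, 5, 4, 1]` → a = [7, 2, 5, 4, 1]
`b = a[:]` → b = [7, 2, 5, 4, 1]
`a.append(431)` → a = [7, 2, 5, 4, 1, 431]
`print(a)` → prints [7, 2, 5, 4, 1, 431]
`print(b)` → prints [7, 2, 5, 4, 1]

Answer:
[7, 2, 5, 4, 1, 431]
[7, 2, 5, 4, 1]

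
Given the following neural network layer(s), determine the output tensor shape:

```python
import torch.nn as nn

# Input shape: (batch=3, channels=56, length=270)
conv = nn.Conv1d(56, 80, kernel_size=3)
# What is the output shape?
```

Input: (3, 56, 270) -> Output: (3, 80, 268)

Answer: (3, 80, 268)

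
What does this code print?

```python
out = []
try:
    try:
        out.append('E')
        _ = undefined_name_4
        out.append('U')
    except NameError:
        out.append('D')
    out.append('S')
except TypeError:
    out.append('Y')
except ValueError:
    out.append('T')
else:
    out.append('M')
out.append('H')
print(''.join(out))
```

Execution trace: 'E' (inner try body) → 'D' (inner except NameError) → 'S' (try body, no exception) → 'M' (else) → 'H' (after the try/except). Output: EDSMH

Answer: EDSMH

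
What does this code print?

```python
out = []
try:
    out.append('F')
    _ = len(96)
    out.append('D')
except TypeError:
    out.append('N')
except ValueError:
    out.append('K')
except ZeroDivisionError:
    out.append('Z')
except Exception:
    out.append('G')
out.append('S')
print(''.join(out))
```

Execution trace: 'F' (try body) → 'N' (except TypeError) → 'S' (after the try/except). Output: FNS

Answer: FNS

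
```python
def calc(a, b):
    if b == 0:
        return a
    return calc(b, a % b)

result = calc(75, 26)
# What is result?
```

calc(75, 26) -> calc(26, 23) -> calc(23, 3) -> calc(3, 2) -> calc(2, 1) -> calc(1, 0) -> 1

Answer: 1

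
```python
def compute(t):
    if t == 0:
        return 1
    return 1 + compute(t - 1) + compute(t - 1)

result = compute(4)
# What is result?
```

compute(t) = 1 + 2·compute(t-1), compute(0)=1. Closed form: (1+1)·2^4 - 1 = 31.

Answer: 31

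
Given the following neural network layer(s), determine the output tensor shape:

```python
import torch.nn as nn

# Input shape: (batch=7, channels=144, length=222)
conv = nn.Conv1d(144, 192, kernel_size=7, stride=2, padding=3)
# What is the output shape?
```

Input: (7, 144, 222) -> Output: (7, 192, 111)

Answer: (7, 192, 111)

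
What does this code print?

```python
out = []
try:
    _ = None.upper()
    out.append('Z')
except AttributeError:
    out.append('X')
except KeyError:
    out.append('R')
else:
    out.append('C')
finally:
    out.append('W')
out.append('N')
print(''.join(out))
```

Execution trace: 'X' (except AttributeError) → 'W' (finally) → 'N' (after the try/except). Output: XWN

Answer: XWN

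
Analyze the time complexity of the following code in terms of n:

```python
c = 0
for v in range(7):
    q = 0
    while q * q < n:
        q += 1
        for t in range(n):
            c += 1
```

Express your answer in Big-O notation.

Each loop level contributes: 1 × √n × n. Multiplying the contributions gives O(n√n).

Answer: O(n√n)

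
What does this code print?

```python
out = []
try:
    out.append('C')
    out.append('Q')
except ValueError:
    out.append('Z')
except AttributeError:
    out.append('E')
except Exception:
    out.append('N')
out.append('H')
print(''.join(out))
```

Execution trace: 'C' (try body) → 'Q' (try body, no exception) → 'H' (after the try/except). Output: CQH

Answer: CQH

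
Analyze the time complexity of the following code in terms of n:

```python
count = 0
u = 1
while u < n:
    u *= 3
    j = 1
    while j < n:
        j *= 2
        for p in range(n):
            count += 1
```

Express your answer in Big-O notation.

Each loop level contributes: log n × log n × n. Multiplying the contributions gives O(n log² n).

Answer: O(n log² n)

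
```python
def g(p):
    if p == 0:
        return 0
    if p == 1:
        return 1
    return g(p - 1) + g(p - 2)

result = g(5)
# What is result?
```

Build up from base cases: g(0)=0, g(1)=1, g(2)=1, g(3)=2, g(4)=3, g(5)=5

Answer: 5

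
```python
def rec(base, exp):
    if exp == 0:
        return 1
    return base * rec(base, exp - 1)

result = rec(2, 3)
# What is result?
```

rec(2, 3) = 2 * 2 * 2 = 8

Answer: 8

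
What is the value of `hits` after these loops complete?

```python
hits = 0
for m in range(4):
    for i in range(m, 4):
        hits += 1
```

Upper triangle: 4 + 3 + ... + 1
`hits` takes the values: 0 → 1 → 2 → 3 → 4 → 5 → 6 → 7 → 8 → 9 → 10

Answer: 10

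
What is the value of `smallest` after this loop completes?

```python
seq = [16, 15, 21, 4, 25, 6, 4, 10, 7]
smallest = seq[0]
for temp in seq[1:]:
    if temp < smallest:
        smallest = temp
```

Minimum of [16, 15, 21, 4, 25, 6, 4, 10, 7]
`smallest` takes the values: 16 → 15 → 4

Answer: 4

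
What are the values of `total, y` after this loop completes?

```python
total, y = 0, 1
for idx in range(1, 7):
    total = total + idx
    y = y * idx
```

Sum and factorial of 1 to 6
`total, y` takes the values: (0, 1) → (1, 1) → (3, 1) → (3, 2) → (6, 2) → (6, 6) → (10, 6) → (10, 24) → (15, 24) → (15, 120) → (21, 120) → (21, 720)

Answer: 21, 720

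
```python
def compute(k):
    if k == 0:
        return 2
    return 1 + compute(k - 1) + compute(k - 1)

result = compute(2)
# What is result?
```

compute(k) = 1 + 2·compute(k-1), compute(0)=2. Closed form: (2+1)·2^2 - 1 = 11.

Answer: 11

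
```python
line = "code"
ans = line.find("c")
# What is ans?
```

Trace:
`line = "code"` → line = 'code'
`ans = line.find("c")` → ans = 0
So ans = 0

Answer: 0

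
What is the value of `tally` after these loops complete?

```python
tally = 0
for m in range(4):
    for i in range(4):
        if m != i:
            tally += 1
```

4² - 4 (exclude diagonal)
`tally` takes the values: 0 → 1 → 2 → 3 → 4 → 5 → 6 → 7 → 8 → 9 → 10 → 11 → 12

Answer: 12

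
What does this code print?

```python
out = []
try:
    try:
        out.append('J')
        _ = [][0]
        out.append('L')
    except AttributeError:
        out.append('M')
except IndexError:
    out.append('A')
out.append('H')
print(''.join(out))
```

Execution trace: 'J' (try body) → 'A' (outer except IndexError) → 'H' (after the try/except). Output: JAH

Answer: JAH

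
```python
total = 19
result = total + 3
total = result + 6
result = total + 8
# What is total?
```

Trace:
`total = 19` → total = 19
`result = total + 3` → result = 22
`total = result + 6` → total = 28
`result = total + 8` → result = 36
So total = 28

Answer: 28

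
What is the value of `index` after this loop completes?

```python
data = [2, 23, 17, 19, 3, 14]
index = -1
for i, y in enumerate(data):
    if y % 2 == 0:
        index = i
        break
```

First even number index in [2, 23, 17, 19, 3, 14]
`index` takes the values: -1 → 0

Answer: 0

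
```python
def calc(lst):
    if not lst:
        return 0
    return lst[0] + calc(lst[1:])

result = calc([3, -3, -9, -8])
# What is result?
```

3 + (-3) + (-9) + (-8) + 0 = -17

Answer: -17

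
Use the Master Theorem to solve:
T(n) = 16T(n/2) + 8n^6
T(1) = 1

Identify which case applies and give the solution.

a=16, b=2, f(n)=8n^6. log_2(16) = 4. Since c=6 > 4 and the regularity condition holds (16(n/2)^6 = (16/2^6)n^6 with 16/2^6 < 1), Case 3 applies: T(n) = Θ(f(n)) = O(n^6).

Answer: O(n^6) - Case 3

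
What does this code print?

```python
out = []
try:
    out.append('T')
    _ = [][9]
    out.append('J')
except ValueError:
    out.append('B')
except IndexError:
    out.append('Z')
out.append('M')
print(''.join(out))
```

Execution trace: 'T' (try body) → 'Z' (except IndexError) → 'M' (after the try/except). Output: TZM

Answer: TZM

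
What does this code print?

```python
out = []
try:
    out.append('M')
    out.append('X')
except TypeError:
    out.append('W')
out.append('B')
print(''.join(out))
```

Execution trace: 'M' (try body) → 'X' (try body, no exception) → 'B' (after the try/except). Output: MXB

Answer: MXB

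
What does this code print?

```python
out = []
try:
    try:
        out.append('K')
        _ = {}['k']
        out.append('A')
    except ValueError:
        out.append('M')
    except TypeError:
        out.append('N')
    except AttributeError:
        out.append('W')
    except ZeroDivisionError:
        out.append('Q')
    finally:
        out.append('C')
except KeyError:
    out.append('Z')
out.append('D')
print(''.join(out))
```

Execution trace: 'K' (try body) → 'C' (finally) → 'Z' (outer except KeyError) → 'D' (after the try/except). Output: KCZD

Answer: KCZD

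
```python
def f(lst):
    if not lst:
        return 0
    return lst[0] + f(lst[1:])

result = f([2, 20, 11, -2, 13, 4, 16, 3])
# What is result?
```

2 + 20 + 11 + (-2) + 13 + 4 + 16 + 3 + 0 = 67

Answer: 67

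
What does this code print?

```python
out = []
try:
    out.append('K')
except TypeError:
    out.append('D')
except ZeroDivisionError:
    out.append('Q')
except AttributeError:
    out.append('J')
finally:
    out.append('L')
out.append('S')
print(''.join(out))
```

Execution trace: 'K' (try body, no exception) → 'L' (finally) → 'S' (after the try/except). Output: KLS

Answer: KLS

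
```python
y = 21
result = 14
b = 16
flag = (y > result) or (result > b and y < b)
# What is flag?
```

Trace:
`y = 21` → y = 21
`result = 14` → result = 14
`b = 16` → b = 16
`flag = (y > result) or (result > b and y < b)` → flag = True
So flag = True

Answer: True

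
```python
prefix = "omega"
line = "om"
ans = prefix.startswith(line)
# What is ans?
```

Trace:
`prefix = "omega"` → prefix = 'omega'
`line = "om"` → line = 'om'
`ans = prefix.startswith(line)` → ans = True
So ans = True

Answer: True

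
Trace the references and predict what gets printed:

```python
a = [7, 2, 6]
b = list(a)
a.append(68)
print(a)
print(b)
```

Key concept: list() constructor creates copy.
Step by step:
`a = [7, 2, 6]` → a = [7, 2, 6]
`b = list(a)` → b = [7, 2, 6]
`a.append(68)` → a = [7, 2, 6, 68]
`print(a)` → prints [7, 2, 6, 68]
`print(b)` → prints [7, 2, 6]

Answer:
[7, 2, 6, 68]
[7, 2, 6]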